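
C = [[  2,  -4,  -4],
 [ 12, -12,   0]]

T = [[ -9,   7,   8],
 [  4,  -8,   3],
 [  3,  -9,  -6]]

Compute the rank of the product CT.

First compute CT:
[[-46,  82,  28],
 [-156, 180,  60]]
Now row reduce the product.
R2 ← R2 − (78/23)·R1: [0, -2256/23, -804/23]
2 nonzero rows, so rank(CT) = 2.

2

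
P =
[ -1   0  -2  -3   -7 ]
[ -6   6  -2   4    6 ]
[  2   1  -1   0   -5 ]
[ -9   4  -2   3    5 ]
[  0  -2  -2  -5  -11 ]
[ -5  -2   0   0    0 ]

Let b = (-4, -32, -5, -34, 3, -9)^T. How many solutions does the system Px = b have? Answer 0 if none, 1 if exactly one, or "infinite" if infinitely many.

infinite

Row reduce the augmented matrix [P | b].
R2 ← R2 − (6)·R1: [0, 6, 10, 22, 48, -8]
R3 ← R3 + (2)·R1: [0, 1, -5, -6, -19, -13]
R4 ← R4 − (9)·R1: [0, 4, 16, 30, 68, 2]
R6 ← R6 − (5)·R1: [0, -2, 10, 15, 35, 11]
R3 ← R3 − (1/6)·R2: [0, 0, -20/3, -29/3, -27, -35/3]
R4 ← R4 − (2/3)·R2: [0, 0, 28/3, 46/3, 36, 22/3]
R5 ← R5 + (1/3)·R2: [0, 0, 4/3, 7/3, 5, 1/3]
R6 ← R6 + (1/3)·R2: [0, 0, 40/3, 67/3, 51, 25/3]
R4 ← R4 + (7/5)·R3: [0, 0, 0, 9/5, -9/5, -9]
R5 ← R5 + (1/5)·R3: [0, 0, 0, 2/5, -2/5, -2]
R6 ← R6 + (2)·R3: [0, 0, 0, 3, -3, -15]
R5 ← R5 − (2/9)·R4: [0, 0, 0, 0, 0, 0]
R6 ← R6 − (5/3)·R4: [0, 0, 0, 0, 0, 0]
The echelon form has 4 nonzero rows, and every pivot lies in the first 5 columns, so rank(P) = rank([P|b]) = 4.
The system is consistent.
rank = 4 < 5 unknowns, so there are infinitely many solutions.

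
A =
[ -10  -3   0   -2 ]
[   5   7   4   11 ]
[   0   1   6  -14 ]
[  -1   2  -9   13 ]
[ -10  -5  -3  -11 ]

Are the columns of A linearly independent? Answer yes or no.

yes

Row reduce A to echelon form.
R2 ← R2 + (1/2)·R1: [0, 11/2, 4, 10]
R4 ← R4 − (1/10)·R1: [0, 23/10, -9, 66/5]
R5 ← R5 − R1: [0, -2, -3, -9]
R3 ← R3 − (2/11)·R2: [0, 0, 58/11, -174/11]
R4 ← R4 − (23/55)·R2: [0, 0, -587/55, 496/55]
R5 ← R5 + (4/11)·R2: [0, 0, -17/11, -59/11]
R4 ← R4 + (587/290)·R3: [0, 0, 0, -23]
R5 ← R5 + (17/58)·R3: [0, 0, 0, -10]
R5 ← R5 − (10/23)·R4: [0, 0, 0, 0]
4 pivots among 4 columns.
Every column is a pivot column, so the columns are linearly independent.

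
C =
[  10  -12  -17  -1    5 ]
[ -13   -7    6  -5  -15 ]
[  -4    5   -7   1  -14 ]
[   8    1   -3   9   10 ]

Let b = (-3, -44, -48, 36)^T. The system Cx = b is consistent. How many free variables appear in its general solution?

Row reduce the augmented matrix [C | b].
R2 ← R2 + (13/10)·R1: [0, -113/5, -161/10, -63/10, -17/2, -479/10]
R3 ← R3 + (2/5)·R1: [0, 1/5, -69/5, 3/5, -12, -246/5]
R4 ← R4 − (4/5)·R1: [0, 53/5, 53/5, 49/5, 6, 192/5]
R3 ← R3 + (1/113)·R2: [0, 0, -3151/226, 123/226, -2729/226, -11215/226]
R4 ← R4 + (53/113)·R2: [0, 0, 689/226, 1547/226, 455/226, 3601/226]
R4 ← R4 + (689/3151)·R3: [0, 0, 0, 21944/3151, -1976/3151, 16016/3151]
The echelon form has 4 nonzero rows, and every pivot lies in the first 5 columns, so rank(C) = rank([C|b]) = 4.
The system is consistent.
Free variables = (unknowns) − (rank) = 5 − 4 = 1.

1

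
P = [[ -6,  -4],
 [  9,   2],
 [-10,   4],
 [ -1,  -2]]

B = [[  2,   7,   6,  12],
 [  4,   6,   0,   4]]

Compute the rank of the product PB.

2

First compute PB:
[[-28, -66, -36, -88],
 [ 26,  75,  54, 116],
 [ -4, -46, -60, -104],
 [-10, -19,  -6, -20]]
Now row reduce the product.
R2 ← R2 + (13/14)·R1: [0, 96/7, 144/7, 240/7]
R3 ← R3 − (1/7)·R1: [0, -256/7, -384/7, -640/7]
R4 ← R4 − (5/14)·R1: [0, 32/7, 48/7, 80/7]
R3 ← R3 + (8/3)·R2: [0, 0, 0, 0]
R4 ← R4 − (1/3)·R2: [0, 0, 0, 0]
2 nonzero rows, so rank(PB) = 2.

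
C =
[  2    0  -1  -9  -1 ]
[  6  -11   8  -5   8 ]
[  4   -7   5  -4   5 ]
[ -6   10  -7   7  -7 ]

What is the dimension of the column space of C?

Row reduce to echelon form.
R2 ← R2 − (3)·R1: [0, -11, 11, 22, 11]
R3 ← R3 − (2)·R1: [0, -7, 7, 14, 7]
R4 ← R4 + (3)·R1: [0, 10, -10, -20, -10]
R3 ← R3 − (7/11)·R2: [0, 0, 0, 0, 0]
R4 ← R4 + (10/11)·R2: [0, 0, 0, 0, 0]
Echelon form has 2 nonzero rows, so rank(C) = 2.
The column space has dimension equal to the rank: 2.

2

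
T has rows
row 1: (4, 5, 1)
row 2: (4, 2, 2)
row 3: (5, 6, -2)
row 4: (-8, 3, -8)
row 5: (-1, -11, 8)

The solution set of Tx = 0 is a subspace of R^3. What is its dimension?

0

Row reduce to echelon form.
R2 ← R2 − R1: [0, -3, 1]
R3 ← R3 − (5/4)·R1: [0, -1/4, -13/4]
R4 ← R4 + (2)·R1: [0, 13, -6]
R5 ← R5 + (1/4)·R1: [0, -39/4, 33/4]
R3 ← R3 − (1/12)·R2: [0, 0, -10/3]
R4 ← R4 + (13/3)·R2: [0, 0, -5/3]
R5 ← R5 − (13/4)·R2: [0, 0, 5]
R4 ← R4 − (1/2)·R3: [0, 0, 0]
R5 ← R5 + (3/2)·R3: [0, 0, 0]
3 nonzero rows, so rank(T) = 3.
T has 3 columns; by rank–nullity, nullity = 3 − 3 = 0.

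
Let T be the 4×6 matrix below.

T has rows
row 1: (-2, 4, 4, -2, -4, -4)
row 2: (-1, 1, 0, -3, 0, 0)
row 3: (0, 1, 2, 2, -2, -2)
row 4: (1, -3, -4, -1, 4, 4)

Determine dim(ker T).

4

Row reduce to echelon form.
R2 ← R2 − (1/2)·R1: [0, -1, -2, -2, 2, 2]
R4 ← R4 + (1/2)·R1: [0, -1, -2, -2, 2, 2]
R3 ← R3 + R2: [0, 0, 0, 0, 0, 0]
R4 ← R4 − R2: [0, 0, 0, 0, 0, 0]
2 nonzero rows, so rank(T) = 2.
T has 6 columns; by rank–nullity, nullity = 6 − 2 = 4.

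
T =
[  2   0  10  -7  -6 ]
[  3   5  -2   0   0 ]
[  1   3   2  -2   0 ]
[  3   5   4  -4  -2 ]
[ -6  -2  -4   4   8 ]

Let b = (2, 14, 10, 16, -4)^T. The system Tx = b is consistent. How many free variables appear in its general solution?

2

Row reduce the augmented matrix [T | b].
R2 ← R2 − (3/2)·R1: [0, 5, -17, 21/2, 9, 11]
R3 ← R3 − (1/2)·R1: [0, 3, -3, 3/2, 3, 9]
R4 ← R4 − (3/2)·R1: [0, 5, -11, 13/2, 7, 13]
R5 ← R5 + (3)·R1: [0, -2, 26, -17, -10, 2]
R3 ← R3 − (3/5)·R2: [0, 0, 36/5, -24/5, -12/5, 12/5]
R4 ← R4 − R2: [0, 0, 6, -4, -2, 2]
R5 ← R5 + (2/5)·R2: [0, 0, 96/5, -64/5, -32/5, 32/5]
R4 ← R4 − (5/6)·R3: [0, 0, 0, 0, 0, 0]
R5 ← R5 − (8/3)·R3: [0, 0, 0, 0, 0, 0]
The echelon form has 3 nonzero rows, and every pivot lies in the first 5 columns, so rank(T) = rank([T|b]) = 3.
The system is consistent.
Free variables = (unknowns) − (rank) = 5 − 3 = 2.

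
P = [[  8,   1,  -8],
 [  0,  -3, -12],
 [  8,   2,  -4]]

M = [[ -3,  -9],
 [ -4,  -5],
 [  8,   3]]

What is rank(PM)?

First compute PM:
[[-92, -101],
 [-84, -21],
 [-64, -94]]
Now row reduce the product.
R2 ← R2 − (21/23)·R1: [0, 1638/23]
R3 ← R3 − (16/23)·R1: [0, -546/23]
R3 ← R3 + (1/3)·R2: [0, 0]
2 nonzero rows, so rank(PM) = 2.

2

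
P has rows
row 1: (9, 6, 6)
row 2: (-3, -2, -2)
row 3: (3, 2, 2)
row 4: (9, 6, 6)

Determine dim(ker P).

Row reduce to echelon form.
R2 ← R2 + (1/3)·R1: [0, 0, 0]
R3 ← R3 − (1/3)·R1: [0, 0, 0]
R4 ← R4 − R1: [0, 0, 0]
1 nonzero row, so rank(P) = 1.
P has 3 columns; by rank–nullity, nullity = 3 − 1 = 2.

2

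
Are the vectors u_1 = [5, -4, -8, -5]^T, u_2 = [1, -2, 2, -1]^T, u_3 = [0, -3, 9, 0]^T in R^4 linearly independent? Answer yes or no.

Form the matrix with these vectors as rows and row reduce.
R2 ← R2 − (1/5)·R1: [0, -6/5, 18/5, 0]
R3 ← R3 − (5/2)·R2: [0, 0, 0, 0]
2 nonzero rows, so the 3 vectors span a space of dimension 2.
Since 2 < 3, the vectors are linearly dependent.

no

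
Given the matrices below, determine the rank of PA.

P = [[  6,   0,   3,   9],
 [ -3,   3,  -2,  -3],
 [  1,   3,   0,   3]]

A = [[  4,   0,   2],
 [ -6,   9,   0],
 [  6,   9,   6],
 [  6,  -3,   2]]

First compute PA:
[[ 96,   0,  48],
 [-60,  18, -24],
 [  4,  18,   8]]
Now row reduce the product.
R2 ← R2 + (5/8)·R1: [0, 18, 6]
R3 ← R3 − (1/24)·R1: [0, 18, 6]
R3 ← R3 − R2: [0, 0, 0]
2 nonzero rows, so rank(PA) = 2.

2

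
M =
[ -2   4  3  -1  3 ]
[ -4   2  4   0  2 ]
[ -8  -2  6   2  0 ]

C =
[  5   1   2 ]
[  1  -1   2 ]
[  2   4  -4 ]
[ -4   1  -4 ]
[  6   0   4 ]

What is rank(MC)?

2

First compute MC:
[[ 22,   5,   8],
 [  2,  10, -12],
 [-38,  20, -52]]
Now row reduce the product.
R2 ← R2 − (1/11)·R1: [0, 105/11, -140/11]
R3 ← R3 + (19/11)·R1: [0, 315/11, -420/11]
R3 ← R3 − (3)·R2: [0, 0, 0]
2 nonzero rows, so rank(MC) = 2.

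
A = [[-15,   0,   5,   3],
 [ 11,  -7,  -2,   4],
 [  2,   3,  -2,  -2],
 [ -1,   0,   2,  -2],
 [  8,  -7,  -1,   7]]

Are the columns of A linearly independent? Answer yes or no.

Row reduce A to echelon form.
R2 ← R2 + (11/15)·R1: [0, -7, 5/3, 31/5]
R3 ← R3 + (2/15)·R1: [0, 3, -4/3, -8/5]
R4 ← R4 − (1/15)·R1: [0, 0, 5/3, -11/5]
R5 ← R5 + (8/15)·R1: [0, -7, 5/3, 43/5]
R3 ← R3 + (3/7)·R2: [0, 0, -13/21, 37/35]
R5 ← R5 − R2: [0, 0, 0, 12/5]
R4 ← R4 + (35/13)·R3: [0, 0, 0, 42/65]
R5 ← R5 − (26/7)·R4: [0, 0, 0, 0]
4 pivots among 4 columns.
Every column is a pivot column, so the columns are linearly independent.

yes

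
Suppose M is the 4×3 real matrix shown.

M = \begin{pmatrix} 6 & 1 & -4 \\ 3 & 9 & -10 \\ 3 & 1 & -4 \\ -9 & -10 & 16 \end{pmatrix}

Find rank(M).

Row reduce to echelon form.
R2 ← R2 − (1/2)·R1: [0, 17/2, -8]
R3 ← R3 − (1/2)·R1: [0, 1/2, -2]
R4 ← R4 + (3/2)·R1: [0, -17/2, 10]
R3 ← R3 − (1/17)·R2: [0, 0, -26/17]
R4 ← R4 + R2: [0, 0, 2]
R4 ← R4 + (17/13)·R3: [0, 0, 0]
Echelon form has 3 nonzero rows, so rank(M) = 3.

3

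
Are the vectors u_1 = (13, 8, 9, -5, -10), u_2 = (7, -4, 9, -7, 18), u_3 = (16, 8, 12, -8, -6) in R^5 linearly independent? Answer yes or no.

yes

Form the matrix with these vectors as rows and row reduce.
R2 ← R2 − (7/13)·R1: [0, -108/13, 54/13, -56/13, 304/13]
R3 ← R3 − (16/13)·R1: [0, -24/13, 12/13, -24/13, 82/13]
R3 ← R3 − (2/9)·R2: [0, 0, 0, -8/9, 10/9]
3 nonzero rows, so the 3 vectors span a space of dimension 3.
Since 3 = 3, the vectors are linearly independent.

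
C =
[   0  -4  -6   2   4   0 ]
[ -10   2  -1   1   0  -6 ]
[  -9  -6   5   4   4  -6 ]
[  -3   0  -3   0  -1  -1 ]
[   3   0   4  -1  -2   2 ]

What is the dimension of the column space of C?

Row reduce to echelon form.
Swap R1 ↔ R2
R3 ← R3 − (9/10)·R1: [0, -39/5, 59/10, 31/10, 4, -3/5]
R4 ← R4 − (3/10)·R1: [0, -3/5, -27/10, -3/10, -1, 4/5]
R5 ← R5 + (3/10)·R1: [0, 3/5, 37/10, -7/10, -2, 1/5]
R3 ← R3 − (39/20)·R2: [0, 0, 88/5, -4/5, -19/5, -3/5]
R4 ← R4 − (3/20)·R2: [0, 0, -9/5, -3/5, -8/5, 4/5]
R5 ← R5 + (3/20)·R2: [0, 0, 14/5, -2/5, -7/5, 1/5]
R4 ← R4 + (9/88)·R3: [0, 0, 0, -15/22, -175/88, 65/88]
R5 ← R5 − (7/44)·R3: [0, 0, 0, -3/11, -35/44, 13/44]
R5 ← R5 − (2/5)·R4: [0, 0, 0, 0, 0, 0]
Echelon form has 4 nonzero rows, so rank(C) = 4.
The column space has dimension equal to the rank: 4.

4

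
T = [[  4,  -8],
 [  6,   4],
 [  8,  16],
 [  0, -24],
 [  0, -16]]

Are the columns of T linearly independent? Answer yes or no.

yes

Row reduce T to echelon form.
R2 ← R2 − (3/2)·R1: [0, 16]
R3 ← R3 − (2)·R1: [0, 32]
R3 ← R3 − (2)·R2: [0, 0]
R4 ← R4 + (3/2)·R2: [0, 0]
R5 ← R5 + R2: [0, 0]
2 pivots among 2 columns.
Every column is a pivot column, so the columns are linearly independent.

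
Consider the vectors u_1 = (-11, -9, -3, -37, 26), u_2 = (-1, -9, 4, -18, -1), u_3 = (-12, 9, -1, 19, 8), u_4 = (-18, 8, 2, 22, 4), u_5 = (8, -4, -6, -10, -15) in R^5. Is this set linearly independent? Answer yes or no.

Form the matrix with these vectors as rows and row reduce.
R2 ← R2 − (1/11)·R1: [0, -90/11, 47/11, -161/11, -37/11]
R3 ← R3 − (12/11)·R1: [0, 207/11, 25/11, 653/11, -224/11]
R4 ← R4 − (18/11)·R1: [0, 250/11, 76/11, 908/11, -424/11]
R5 ← R5 + (8/11)·R1: [0, -116/11, -90/11, -406/11, 43/11]
R3 ← R3 + (23/10)·R2: [0, 0, 121/10, 257/10, -281/10]
R4 ← R4 + (25/9)·R2: [0, 0, 169/9, 377/9, -431/9]
R5 ← R5 − (58/45)·R2: [0, 0, -616/45, -812/45, 371/45]
R4 ← R4 − (1690/1089)·R3: [0, 0, 0, 728/363, -518/121]
R5 ← R5 + (112/99)·R3: [0, 0, 0, 364/33, -259/11]
R5 ← R5 − (11/2)·R4: [0, 0, 0, 0, 0]
4 nonzero rows, so the 5 vectors span a space of dimension 4.
Since 4 < 5, the vectors are linearly dependent.

no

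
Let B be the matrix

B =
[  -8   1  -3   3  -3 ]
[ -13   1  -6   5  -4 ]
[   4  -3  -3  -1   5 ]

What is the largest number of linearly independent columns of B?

2

Row reduce to echelon form.
R2 ← R2 − (13/8)·R1: [0, -5/8, -9/8, 1/8, 7/8]
R3 ← R3 + (1/2)·R1: [0, -5/2, -9/2, 1/2, 7/2]
R3 ← R3 − (4)·R2: [0, 0, 0, 0, 0]
Echelon form has 2 nonzero rows, so rank(B) = 2.
The rank gives the maximum number of linearly independent columns: 2.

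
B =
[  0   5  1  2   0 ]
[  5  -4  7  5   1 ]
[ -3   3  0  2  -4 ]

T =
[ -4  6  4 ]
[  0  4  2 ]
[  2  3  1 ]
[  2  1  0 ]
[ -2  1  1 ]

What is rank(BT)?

2

First compute BT:
[[  6,  25,  11],
 [  2,  41,  20],
 [ 24,  -8, -10]]
Now row reduce the product.
R2 ← R2 − (1/3)·R1: [0, 98/3, 49/3]
R3 ← R3 − (4)·R1: [0, -108, -54]
R3 ← R3 + (162/49)·R2: [0, 0, 0]
2 nonzero rows, so rank(BT) = 2.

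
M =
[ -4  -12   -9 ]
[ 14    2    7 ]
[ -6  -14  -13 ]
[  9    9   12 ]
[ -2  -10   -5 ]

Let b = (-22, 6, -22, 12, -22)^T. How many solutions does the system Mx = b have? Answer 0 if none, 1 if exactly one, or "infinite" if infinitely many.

1

Row reduce the augmented matrix [M | b].
R2 ← R2 + (7/2)·R1: [0, -40, -49/2, -71]
R3 ← R3 − (3/2)·R1: [0, 4, 1/2, 11]
R4 ← R4 + (9/4)·R1: [0, -18, -33/4, -75/2]
R5 ← R5 − (1/2)·R1: [0, -4, -1/2, -11]
R3 ← R3 + (1/10)·R2: [0, 0, -39/20, 39/10]
R4 ← R4 − (9/20)·R2: [0, 0, 111/40, -111/20]
R5 ← R5 − (1/10)·R2: [0, 0, 39/20, -39/10]
R4 ← R4 + (37/26)·R3: [0, 0, 0, 0]
R5 ← R5 + R3: [0, 0, 0, 0]
The echelon form has 3 nonzero rows, and every pivot lies in the first 3 columns, so rank(M) = rank([M|b]) = 3.
The system is consistent.
rank = 3 = number of unknowns, so the solution is unique.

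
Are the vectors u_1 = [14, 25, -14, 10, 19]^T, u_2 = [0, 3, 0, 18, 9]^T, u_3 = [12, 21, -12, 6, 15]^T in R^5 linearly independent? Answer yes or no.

Form the matrix with these vectors as rows and row reduce.
R3 ← R3 − (6/7)·R1: [0, -3/7, 0, -18/7, -9/7]
R3 ← R3 + (1/7)·R2: [0, 0, 0, 0, 0]
2 nonzero rows, so the 3 vectors span a space of dimension 2.
Since 2 < 3, the vectors are linearly dependent.

no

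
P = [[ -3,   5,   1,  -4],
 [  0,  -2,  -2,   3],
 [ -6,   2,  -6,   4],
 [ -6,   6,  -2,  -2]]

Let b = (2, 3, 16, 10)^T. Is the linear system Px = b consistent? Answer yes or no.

Row reduce the augmented matrix [P | b].
R3 ← R3 − (2)·R1: [0, -8, -8, 12, 12]
R4 ← R4 − (2)·R1: [0, -4, -4, 6, 6]
R3 ← R3 − (4)·R2: [0, 0, 0, 0, 0]
R4 ← R4 − (2)·R2: [0, 0, 0, 0, 0]
The echelon form has 2 nonzero rows, and every pivot lies in the first 4 columns, so rank(P) = rank([P|b]) = 2.
The system is consistent.

yes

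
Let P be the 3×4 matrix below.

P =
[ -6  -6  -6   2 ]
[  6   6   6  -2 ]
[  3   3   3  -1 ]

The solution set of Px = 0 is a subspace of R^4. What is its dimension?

Row reduce to echelon form.
R2 ← R2 + R1: [0, 0, 0, 0]
R3 ← R3 + (1/2)·R1: [0, 0, 0, 0]
1 nonzero row, so rank(P) = 1.
P has 4 columns; by rank–nullity, nullity = 4 − 1 = 3.

3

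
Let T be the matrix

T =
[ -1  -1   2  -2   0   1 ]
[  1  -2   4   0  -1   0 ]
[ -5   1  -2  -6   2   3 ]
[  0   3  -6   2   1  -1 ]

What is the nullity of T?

4

Row reduce to echelon form.
R2 ← R2 + R1: [0, -3, 6, -2, -1, 1]
R3 ← R3 − (5)·R1: [0, 6, -12, 4, 2, -2]
R3 ← R3 + (2)·R2: [0, 0, 0, 0, 0, 0]
R4 ← R4 + R2: [0, 0, 0, 0, 0, 0]
2 nonzero rows, so rank(T) = 2.
T has 6 columns; by rank–nullity, nullity = 6 − 2 = 4.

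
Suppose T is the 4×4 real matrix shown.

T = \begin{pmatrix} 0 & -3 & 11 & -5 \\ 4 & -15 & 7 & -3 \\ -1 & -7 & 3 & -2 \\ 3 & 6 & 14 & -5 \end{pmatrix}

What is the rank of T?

3

Row reduce to echelon form.
Swap R1 ↔ R2
R3 ← R3 + (1/4)·R1: [0, -43/4, 19/4, -11/4]
R4 ← R4 − (3/4)·R1: [0, 69/4, 35/4, -11/4]
R3 ← R3 − (43/12)·R2: [0, 0, -104/3, 91/6]
R4 ← R4 + (23/4)·R2: [0, 0, 72, -63/2]
R4 ← R4 + (27/13)·R3: [0, 0, 0, 0]
Echelon form has 3 nonzero rows, so rank(T) = 3.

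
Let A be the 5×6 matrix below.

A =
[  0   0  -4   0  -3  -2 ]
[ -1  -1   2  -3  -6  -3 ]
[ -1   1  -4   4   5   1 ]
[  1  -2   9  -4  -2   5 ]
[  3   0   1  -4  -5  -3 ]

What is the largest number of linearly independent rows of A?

4

Row reduce to echelon form.
Swap R1 ↔ R2
R3 ← R3 − R1: [0, 2, -6, 7, 11, 4]
R4 ← R4 + R1: [0, -3, 11, -7, -8, 2]
R5 ← R5 + (3)·R1: [0, -3, 7, -13, -23, -12]
Swap R2 ↔ R3
R4 ← R4 + (3/2)·R2: [0, 0, 2, 7/2, 17/2, 8]
R5 ← R5 + (3/2)·R2: [0, 0, -2, -5/2, -13/2, -6]
R4 ← R4 + (1/2)·R3: [0, 0, 0, 7/2, 7, 7]
R5 ← R5 − (1/2)·R3: [0, 0, 0, -5/2, -5, -5]
R5 ← R5 + (5/7)·R4: [0, 0, 0, 0, 0, 0]
Echelon form has 4 nonzero rows, so rank(A) = 4.
The rank gives the maximum number of linearly independent rows: 4.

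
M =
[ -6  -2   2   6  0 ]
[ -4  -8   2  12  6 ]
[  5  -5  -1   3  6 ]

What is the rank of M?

2

Row reduce to echelon form.
R2 ← R2 − (2/3)·R1: [0, -20/3, 2/3, 8, 6]
R3 ← R3 + (5/6)·R1: [0, -20/3, 2/3, 8, 6]
R3 ← R3 − R2: [0, 0, 0, 0, 0]
Echelon form has 2 nonzero rows, so rank(M) = 2.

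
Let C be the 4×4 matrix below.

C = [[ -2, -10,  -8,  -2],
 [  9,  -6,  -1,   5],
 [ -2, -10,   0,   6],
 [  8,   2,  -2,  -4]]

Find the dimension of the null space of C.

Row reduce to echelon form.
R2 ← R2 + (9/2)·R1: [0, -51, -37, -4]
R3 ← R3 − R1: [0, 0, 8, 8]
R4 ← R4 + (4)·R1: [0, -38, -34, -12]
R4 ← R4 − (38/51)·R2: [0, 0, -328/51, -460/51]
R4 ← R4 + (41/51)·R3: [0, 0, 0, -44/17]
4 nonzero rows, so rank(C) = 4.
C has 4 columns; by rank–nullity, nullity = 4 − 4 = 0.

0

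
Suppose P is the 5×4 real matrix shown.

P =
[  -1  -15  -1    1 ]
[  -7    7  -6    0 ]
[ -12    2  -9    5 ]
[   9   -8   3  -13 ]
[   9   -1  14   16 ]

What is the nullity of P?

Row reduce to echelon form.
R2 ← R2 − (7)·R1: [0, 112, 1, -7]
R3 ← R3 − (12)·R1: [0, 182, 3, -7]
R4 ← R4 + (9)·R1: [0, -143, -6, -4]
R5 ← R5 + (9)·R1: [0, -136, 5, 25]
R3 ← R3 − (13/8)·R2: [0, 0, 11/8, 35/8]
R4 ← R4 + (143/112)·R2: [0, 0, -529/112, -207/16]
R5 ← R5 + (17/14)·R2: [0, 0, 87/14, 33/2]
R4 ← R4 + (529/154)·R3: [0, 0, 0, 23/11]
R5 ← R5 − (348/77)·R3: [0, 0, 0, -36/11]
R5 ← R5 + (36/23)·R4: [0, 0, 0, 0]
4 nonzero rows, so rank(P) = 4.
P has 4 columns; by rank–nullity, nullity = 4 − 4 = 0.

0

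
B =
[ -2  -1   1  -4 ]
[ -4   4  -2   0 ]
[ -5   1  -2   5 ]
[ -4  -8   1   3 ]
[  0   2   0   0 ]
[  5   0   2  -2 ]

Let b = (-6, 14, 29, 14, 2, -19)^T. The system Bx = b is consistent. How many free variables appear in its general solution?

Row reduce the augmented matrix [B | b].
R2 ← R2 − (2)·R1: [0, 6, -4, 8, 26]
R3 ← R3 − (5/2)·R1: [0, 7/2, -9/2, 15, 44]
R4 ← R4 − (2)·R1: [0, -6, -1, 11, 26]
R6 ← R6 + (5/2)·R1: [0, -5/2, 9/2, -12, -34]
R3 ← R3 − (7/12)·R2: [0, 0, -13/6, 31/3, 173/6]
R4 ← R4 + R2: [0, 0, -5, 19, 52]
R5 ← R5 − (1/3)·R2: [0, 0, 4/3, -8/3, -20/3]
R6 ← R6 + (5/12)·R2: [0, 0, 17/6, -26/3, -139/6]
R4 ← R4 − (30/13)·R3: [0, 0, 0, -63/13, -189/13]
R5 ← R5 + (8/13)·R3: [0, 0, 0, 48/13, 144/13]
R6 ← R6 + (17/13)·R3: [0, 0, 0, 63/13, 189/13]
R5 ← R5 + (16/21)·R4: [0, 0, 0, 0, 0]
R6 ← R6 + R4: [0, 0, 0, 0, 0]
The echelon form has 4 nonzero rows, and every pivot lies in the first 4 columns, so rank(B) = rank([B|b]) = 4.
The system is consistent.
Free variables = (unknowns) − (rank) = 4 − 4 = 0.

0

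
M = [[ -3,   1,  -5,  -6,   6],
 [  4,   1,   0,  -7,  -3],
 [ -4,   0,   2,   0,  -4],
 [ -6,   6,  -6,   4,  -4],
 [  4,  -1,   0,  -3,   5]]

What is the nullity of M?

0

Row reduce to echelon form.
R2 ← R2 + (4/3)·R1: [0, 7/3, -20/3, -15, 5]
R3 ← R3 − (4/3)·R1: [0, -4/3, 26/3, 8, -12]
R4 ← R4 − (2)·R1: [0, 4, 4, 16, -16]
R5 ← R5 + (4/3)·R1: [0, 1/3, -20/3, -11, 13]
R3 ← R3 + (4/7)·R2: [0, 0, 34/7, -4/7, -64/7]
R4 ← R4 − (12/7)·R2: [0, 0, 108/7, 292/7, -172/7]
R5 ← R5 − (1/7)·R2: [0, 0, -40/7, -62/7, 86/7]
R4 ← R4 − (54/17)·R3: [0, 0, 0, 740/17, 76/17]
R5 ← R5 + (20/17)·R3: [0, 0, 0, -162/17, 26/17]
R5 ← R5 + (81/370)·R4: [0, 0, 0, 0, 464/185]
5 nonzero rows, so rank(M) = 5.
M has 5 columns; by rank–nullity, nullity = 5 − 5 = 0.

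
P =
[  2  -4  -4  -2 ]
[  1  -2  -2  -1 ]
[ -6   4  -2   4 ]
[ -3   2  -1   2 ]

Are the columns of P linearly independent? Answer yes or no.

Row reduce P to echelon form.
R2 ← R2 − (1/2)·R1: [0, 0, 0, 0]
R3 ← R3 + (3)·R1: [0, -8, -14, -2]
R4 ← R4 + (3/2)·R1: [0, -4, -7, -1]
Swap R2 ↔ R3
R4 ← R4 − (1/2)·R2: [0, 0, 0, 0]
2 pivots among 4 columns.
Only 2 < 4 pivot columns, so the columns are linearly dependent.

no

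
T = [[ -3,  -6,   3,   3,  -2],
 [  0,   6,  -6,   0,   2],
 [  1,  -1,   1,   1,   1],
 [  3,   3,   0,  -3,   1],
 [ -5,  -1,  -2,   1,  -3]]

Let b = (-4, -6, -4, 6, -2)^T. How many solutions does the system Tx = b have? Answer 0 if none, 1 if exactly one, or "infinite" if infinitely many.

0

Row reduce the augmented matrix [T | b].
R3 ← R3 + (1/3)·R1: [0, -3, 2, 2, 1/3, -16/3]
R4 ← R4 + R1: [0, -3, 3, 0, -1, 2]
R5 ← R5 − (5/3)·R1: [0, 9, -7, -4, 1/3, 14/3]
R3 ← R3 + (1/2)·R2: [0, 0, -1, 2, 4/3, -25/3]
R4 ← R4 + (1/2)·R2: [0, 0, 0, 0, 0, -1]
R5 ← R5 − (3/2)·R2: [0, 0, 2, -4, -8/3, 41/3]
R5 ← R5 + (2)·R3: [0, 0, 0, 0, 0, -3]
R5 ← R5 − (3)·R4: [0, 0, 0, 0, 0, 0]
The echelon form has 4 nonzero rows; the last pivot sits in the augmented column, so rank(T) = 3 but rank([T|b]) = 4.
Since the ranks differ, the system is inconsistent.
It has no solutions.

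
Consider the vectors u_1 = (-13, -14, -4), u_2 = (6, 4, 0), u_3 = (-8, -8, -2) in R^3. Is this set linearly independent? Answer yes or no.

Form the matrix with these vectors as rows and row reduce.
R2 ← R2 + (6/13)·R1: [0, -32/13, -24/13]
R3 ← R3 − (8/13)·R1: [0, 8/13, 6/13]
R3 ← R3 + (1/4)·R2: [0, 0, 0]
2 nonzero rows, so the 3 vectors span a space of dimension 2.
Since 2 < 3, the vectors are linearly dependent.

no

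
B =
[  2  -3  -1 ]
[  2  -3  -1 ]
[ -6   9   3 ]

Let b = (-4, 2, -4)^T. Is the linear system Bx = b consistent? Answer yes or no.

no

Row reduce the augmented matrix [B | b].
R2 ← R2 − R1: [0, 0, 0, 6]
R3 ← R3 + (3)·R1: [0, 0, 0, -16]
R3 ← R3 + (8/3)·R2: [0, 0, 0, 0]
The echelon form has 2 nonzero rows; the last pivot sits in the augmented column, so rank(B) = 1 but rank([B|b]) = 2.
Since the ranks differ, the system is inconsistent.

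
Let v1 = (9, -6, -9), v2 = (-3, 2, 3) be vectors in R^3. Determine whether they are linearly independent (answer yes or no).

no

Form the matrix with these vectors as rows and row reduce.
R2 ← R2 + (1/3)·R1: [0, 0, 0]
1 nonzero row, so the 2 vectors span a space of dimension 1.
Since 1 < 2, the vectors are linearly dependent.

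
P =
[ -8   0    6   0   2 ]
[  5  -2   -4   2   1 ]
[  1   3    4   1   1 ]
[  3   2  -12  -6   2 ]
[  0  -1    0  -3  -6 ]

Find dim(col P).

5

Row reduce to echelon form.
R2 ← R2 + (5/8)·R1: [0, -2, -1/4, 2, 9/4]
R3 ← R3 + (1/8)·R1: [0, 3, 19/4, 1, 5/4]
R4 ← R4 + (3/8)·R1: [0, 2, -39/4, -6, 11/4]
R3 ← R3 + (3/2)·R2: [0, 0, 35/8, 4, 37/8]
R4 ← R4 + R2: [0, 0, -10, -4, 5]
R5 ← R5 − (1/2)·R2: [0, 0, 1/8, -4, -57/8]
R4 ← R4 + (16/7)·R3: [0, 0, 0, 36/7, 109/7]
R5 ← R5 − (1/35)·R3: [0, 0, 0, -144/35, -254/35]
R5 ← R5 + (4/5)·R4: [0, 0, 0, 0, 26/5]
Echelon form has 5 nonzero rows, so rank(P) = 5.
The column space has dimension equal to the rank: 5.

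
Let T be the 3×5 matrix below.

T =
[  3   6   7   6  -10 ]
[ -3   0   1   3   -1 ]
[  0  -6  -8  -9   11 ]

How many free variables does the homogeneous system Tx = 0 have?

3

Row reduce to echelon form.
R2 ← R2 + R1: [0, 6, 8, 9, -11]
R3 ← R3 + R2: [0, 0, 0, 0, 0]
2 nonzero rows, so rank(T) = 2.
T has 5 columns; by rank–nullity, nullity = 5 − 2 = 3.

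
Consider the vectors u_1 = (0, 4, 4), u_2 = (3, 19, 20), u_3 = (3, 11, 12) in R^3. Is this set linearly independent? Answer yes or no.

Form the matrix with these vectors as rows and row reduce.
Swap R1 ↔ R2
R3 ← R3 − R1: [0, -8, -8]
R3 ← R3 + (2)·R2: [0, 0, 0]
2 nonzero rows, so the 3 vectors span a space of dimension 2.
Since 2 < 3, the vectors are linearly dependent.

no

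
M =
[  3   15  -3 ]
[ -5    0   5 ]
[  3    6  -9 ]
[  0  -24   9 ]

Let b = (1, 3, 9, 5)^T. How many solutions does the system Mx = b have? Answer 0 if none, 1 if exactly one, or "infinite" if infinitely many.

0

Row reduce the augmented matrix [M | b].
R2 ← R2 + (5/3)·R1: [0, 25, 0, 14/3]
R3 ← R3 − R1: [0, -9, -6, 8]
R3 ← R3 + (9/25)·R2: [0, 0, -6, 242/25]
R4 ← R4 + (24/25)·R2: [0, 0, 9, 237/25]
R4 ← R4 + (3/2)·R3: [0, 0, 0, 24]
The echelon form has 4 nonzero rows; the last pivot sits in the augmented column, so rank(M) = 3 but rank([M|b]) = 4.
Since the ranks differ, the system is inconsistent.
It has no solutions.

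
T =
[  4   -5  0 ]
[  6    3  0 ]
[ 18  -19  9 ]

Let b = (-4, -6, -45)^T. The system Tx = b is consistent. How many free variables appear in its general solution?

Row reduce the augmented matrix [T | b].
R2 ← R2 − (3/2)·R1: [0, 21/2, 0, 0]
R3 ← R3 − (9/2)·R1: [0, 7/2, 9, -27]
R3 ← R3 − (1/3)·R2: [0, 0, 9, -27]
The echelon form has 3 nonzero rows, and every pivot lies in the first 3 columns, so rank(T) = rank([T|b]) = 3.
The system is consistent.
Free variables = (unknowns) − (rank) = 3 − 3 = 0.

0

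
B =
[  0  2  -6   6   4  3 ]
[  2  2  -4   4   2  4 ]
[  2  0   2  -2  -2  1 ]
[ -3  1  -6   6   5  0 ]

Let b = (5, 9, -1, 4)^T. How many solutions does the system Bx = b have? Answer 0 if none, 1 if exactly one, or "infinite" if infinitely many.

Row reduce the augmented matrix [B | b].
Swap R1 ↔ R2
R3 ← R3 − R1: [0, -2, 6, -6, -4, -3, -10]
R4 ← R4 + (3/2)·R1: [0, 4, -12, 12, 8, 6, 35/2]
R3 ← R3 + R2: [0, 0, 0, 0, 0, 0, -5]
R4 ← R4 − (2)·R2: [0, 0, 0, 0, 0, 0, 15/2]
R4 ← R4 + (3/2)·R3: [0, 0, 0, 0, 0, 0, 0]
The echelon form has 3 nonzero rows; the last pivot sits in the augmented column, so rank(B) = 2 but rank([B|b]) = 3.
Since the ranks differ, the system is inconsistent.
It has no solutions.

0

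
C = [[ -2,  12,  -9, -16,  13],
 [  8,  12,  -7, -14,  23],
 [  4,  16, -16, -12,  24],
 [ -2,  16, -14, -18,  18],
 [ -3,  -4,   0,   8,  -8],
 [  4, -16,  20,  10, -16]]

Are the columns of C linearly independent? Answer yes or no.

Row reduce C to echelon form.
R2 ← R2 + (4)·R1: [0, 60, -43, -78, 75]
R3 ← R3 + (2)·R1: [0, 40, -34, -44, 50]
R4 ← R4 − R1: [0, 4, -5, -2, 5]
R5 ← R5 − (3/2)·R1: [0, -22, 27/2, 32, -55/2]
R6 ← R6 + (2)·R1: [0, 8, 2, -22, 10]
R3 ← R3 − (2/3)·R2: [0, 0, -16/3, 8, 0]
R4 ← R4 − (1/15)·R2: [0, 0, -32/15, 16/5, 0]
R5 ← R5 + (11/30)·R2: [0, 0, -34/15, 17/5, 0]
R6 ← R6 − (2/15)·R2: [0, 0, 116/15, -58/5, 0]
R4 ← R4 − (2/5)·R3: [0, 0, 0, 0, 0]
R5 ← R5 − (17/40)·R3: [0, 0, 0, 0, 0]
R6 ← R6 + (29/20)·R3: [0, 0, 0, 0, 0]
3 pivots among 5 columns.
Only 3 < 5 pivot columns, so the columns are linearly dependent.

no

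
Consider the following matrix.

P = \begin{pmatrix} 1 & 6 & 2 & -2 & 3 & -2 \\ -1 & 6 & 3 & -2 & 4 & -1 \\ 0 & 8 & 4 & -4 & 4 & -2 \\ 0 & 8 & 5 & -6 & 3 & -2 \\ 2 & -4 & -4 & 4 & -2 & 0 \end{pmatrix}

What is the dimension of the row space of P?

3

Row reduce to echelon form.
R2 ← R2 + R1: [0, 12, 5, -4, 7, -3]
R5 ← R5 − (2)·R1: [0, -16, -8, 8, -8, 4]
R3 ← R3 − (2/3)·R2: [0, 0, 2/3, -4/3, -2/3, 0]
R4 ← R4 − (2/3)·R2: [0, 0, 5/3, -10/3, -5/3, 0]
R5 ← R5 + (4/3)·R2: [0, 0, -4/3, 8/3, 4/3, 0]
R4 ← R4 − (5/2)·R3: [0, 0, 0, 0, 0, 0]
R5 ← R5 + (2)·R3: [0, 0, 0, 0, 0, 0]
Echelon form has 3 nonzero rows, so rank(P) = 3.
The row space has dimension equal to the rank: 3.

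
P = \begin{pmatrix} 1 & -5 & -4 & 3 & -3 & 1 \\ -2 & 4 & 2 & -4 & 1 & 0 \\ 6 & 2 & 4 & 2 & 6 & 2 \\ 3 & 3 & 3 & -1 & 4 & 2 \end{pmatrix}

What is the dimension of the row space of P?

Row reduce to echelon form.
R2 ← R2 + (2)·R1: [0, -6, -6, 2, -5, 2]
R3 ← R3 − (6)·R1: [0, 32, 28, -16, 24, -4]
R4 ← R4 − (3)·R1: [0, 18, 15, -10, 13, -1]
R3 ← R3 + (16/3)·R2: [0, 0, -4, -16/3, -8/3, 20/3]
R4 ← R4 + (3)·R2: [0, 0, -3, -4, -2, 5]
R4 ← R4 − (3/4)·R3: [0, 0, 0, 0, 0, 0]
Echelon form has 3 nonzero rows, so rank(P) = 3.
The row space has dimension equal to the rank: 3.

3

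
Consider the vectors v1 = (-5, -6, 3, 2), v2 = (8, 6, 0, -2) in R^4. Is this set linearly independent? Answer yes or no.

yes

Form the matrix with these vectors as rows and row reduce.
R2 ← R2 + (8/5)·R1: [0, -18/5, 24/5, 6/5]
2 nonzero rows, so the 2 vectors span a space of dimension 2.
Since 2 = 2, the vectors are linearly independent.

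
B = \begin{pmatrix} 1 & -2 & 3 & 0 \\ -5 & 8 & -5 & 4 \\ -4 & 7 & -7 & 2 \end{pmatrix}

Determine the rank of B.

2

Row reduce to echelon form.
R2 ← R2 + (5)·R1: [0, -2, 10, 4]
R3 ← R3 + (4)·R1: [0, -1, 5, 2]
R3 ← R3 − (1/2)·R2: [0, 0, 0, 0]
Echelon form has 2 nonzero rows, so rank(B) = 2.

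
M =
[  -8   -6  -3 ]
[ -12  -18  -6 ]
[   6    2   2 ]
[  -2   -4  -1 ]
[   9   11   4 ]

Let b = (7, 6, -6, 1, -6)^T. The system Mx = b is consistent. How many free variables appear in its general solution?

0

Row reduce the augmented matrix [M | b].
R2 ← R2 − (3/2)·R1: [0, -9, -3/2, -9/2]
R3 ← R3 + (3/4)·R1: [0, -5/2, -1/4, -3/4]
R4 ← R4 − (1/4)·R1: [0, -5/2, -1/4, -3/4]
R5 ← R5 + (9/8)·R1: [0, 17/4, 5/8, 15/8]
R3 ← R3 − (5/18)·R2: [0, 0, 1/6, 1/2]
R4 ← R4 − (5/18)·R2: [0, 0, 1/6, 1/2]
R5 ← R5 + (17/36)·R2: [0, 0, -1/12, -1/4]
R4 ← R4 − R3: [0, 0, 0, 0]
R5 ← R5 + (1/2)·R3: [0, 0, 0, 0]
The echelon form has 3 nonzero rows, and every pivot lies in the first 3 columns, so rank(M) = rank([M|b]) = 3.
The system is consistent.
Free variables = (unknowns) − (rank) = 3 − 3 = 0.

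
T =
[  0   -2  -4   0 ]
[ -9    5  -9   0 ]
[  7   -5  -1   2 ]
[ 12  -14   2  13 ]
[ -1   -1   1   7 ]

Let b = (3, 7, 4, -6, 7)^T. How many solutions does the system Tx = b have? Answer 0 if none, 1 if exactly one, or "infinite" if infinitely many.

Row reduce the augmented matrix [T | b].
Swap R1 ↔ R2
R3 ← R3 + (7/9)·R1: [0, -10/9, -8, 2, 85/9]
R4 ← R4 + (4/3)·R1: [0, -22/3, -10, 13, 10/3]
R5 ← R5 − (1/9)·R1: [0, -14/9, 2, 7, 56/9]
R3 ← R3 − (5/9)·R2: [0, 0, -52/9, 2, 70/9]
R4 ← R4 − (11/3)·R2: [0, 0, 14/3, 13, -23/3]
R5 ← R5 − (7/9)·R2: [0, 0, 46/9, 7, 35/9]
R4 ← R4 + (21/26)·R3: [0, 0, 0, 190/13, -18/13]
R5 ← R5 + (23/26)·R3: [0, 0, 0, 114/13, 140/13]
R5 ← R5 − (3/5)·R4: [0, 0, 0, 0, 58/5]
The echelon form has 5 nonzero rows; the last pivot sits in the augmented column, so rank(T) = 4 but rank([T|b]) = 5.
Since the ranks differ, the system is inconsistent.
It has no solutions.

0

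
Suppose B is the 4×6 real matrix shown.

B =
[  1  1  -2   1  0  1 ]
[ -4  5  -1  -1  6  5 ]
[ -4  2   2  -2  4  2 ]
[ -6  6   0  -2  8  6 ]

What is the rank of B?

Row reduce to echelon form.
R2 ← R2 + (4)·R1: [0, 9, -9, 3, 6, 9]
R3 ← R3 + (4)·R1: [0, 6, -6, 2, 4, 6]
R4 ← R4 + (6)·R1: [0, 12, -12, 4, 8, 12]
R3 ← R3 − (2/3)·R2: [0, 0, 0, 0, 0, 0]
R4 ← R4 − (4/3)·R2: [0, 0, 0, 0, 0, 0]
Echelon form has 2 nonzero rows, so rank(B) = 2.

2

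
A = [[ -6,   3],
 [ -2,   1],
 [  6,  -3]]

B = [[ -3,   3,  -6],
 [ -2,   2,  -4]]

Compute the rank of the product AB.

First compute AB:
[[ 12, -12,  24],
 [  4,  -4,   8],
 [-12,  12, -24]]
Now row reduce the product.
R2 ← R2 − (1/3)·R1: [0, 0, 0]
R3 ← R3 + R1: [0, 0, 0]
1 nonzero row, so rank(AB) = 1.

1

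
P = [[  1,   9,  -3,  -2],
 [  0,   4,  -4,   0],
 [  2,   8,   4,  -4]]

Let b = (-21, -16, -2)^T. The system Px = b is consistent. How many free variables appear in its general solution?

Row reduce the augmented matrix [P | b].
R3 ← R3 − (2)·R1: [0, -10, 10, 0, 40]
R3 ← R3 + (5/2)·R2: [0, 0, 0, 0, 0]
The echelon form has 2 nonzero rows, and every pivot lies in the first 4 columns, so rank(P) = rank([P|b]) = 2.
The system is consistent.
Free variables = (unknowns) − (rank) = 4 − 2 = 2.

2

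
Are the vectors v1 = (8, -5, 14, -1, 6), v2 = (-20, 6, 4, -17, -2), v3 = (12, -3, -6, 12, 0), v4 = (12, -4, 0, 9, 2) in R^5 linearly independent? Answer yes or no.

Form the matrix with these vectors as rows and row reduce.
R2 ← R2 + (5/2)·R1: [0, -13/2, 39, -39/2, 13]
R3 ← R3 − (3/2)·R1: [0, 9/2, -27, 27/2, -9]
R4 ← R4 − (3/2)·R1: [0, 7/2, -21, 21/2, -7]
R3 ← R3 + (9/13)·R2: [0, 0, 0, 0, 0]
R4 ← R4 + (7/13)·R2: [0, 0, 0, 0, 0]
2 nonzero rows, so the 4 vectors span a space of dimension 2.
Since 2 < 4, the vectors are linearly dependent.

no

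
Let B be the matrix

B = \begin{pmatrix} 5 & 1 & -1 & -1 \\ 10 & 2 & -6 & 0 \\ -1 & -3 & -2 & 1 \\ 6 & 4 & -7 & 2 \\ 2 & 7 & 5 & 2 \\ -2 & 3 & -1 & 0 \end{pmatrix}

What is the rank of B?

Row reduce to echelon form.
R2 ← R2 − (2)·R1: [0, 0, -4, 2]
R3 ← R3 + (1/5)·R1: [0, -14/5, -11/5, 4/5]
R4 ← R4 − (6/5)·R1: [0, 14/5, -29/5, 16/5]
R5 ← R5 − (2/5)·R1: [0, 33/5, 27/5, 12/5]
R6 ← R6 + (2/5)·R1: [0, 17/5, -7/5, -2/5]
Swap R2 ↔ R3
R4 ← R4 + R2: [0, 0, -8, 4]
R5 ← R5 + (33/14)·R2: [0, 0, 3/14, 30/7]
R6 ← R6 + (17/14)·R2: [0, 0, -57/14, 4/7]
R4 ← R4 − (2)·R3: [0, 0, 0, 0]
R5 ← R5 + (3/56)·R3: [0, 0, 0, 123/28]
R6 ← R6 − (57/56)·R3: [0, 0, 0, -41/28]
Swap R4 ↔ R5
R6 ← R6 + (1/3)·R4: [0, 0, 0, 0]
Echelon form has 4 nonzero rows, so rank(B) = 4.

4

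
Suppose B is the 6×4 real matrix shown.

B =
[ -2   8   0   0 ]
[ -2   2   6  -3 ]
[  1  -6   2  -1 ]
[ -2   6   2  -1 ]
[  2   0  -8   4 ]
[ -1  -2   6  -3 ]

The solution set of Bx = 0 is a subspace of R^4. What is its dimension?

2

Row reduce to echelon form.
R2 ← R2 − R1: [0, -6, 6, -3]
R3 ← R3 + (1/2)·R1: [0, -2, 2, -1]
R4 ← R4 − R1: [0, -2, 2, -1]
R5 ← R5 + R1: [0, 8, -8, 4]
R6 ← R6 − (1/2)·R1: [0, -6, 6, -3]
R3 ← R3 − (1/3)·R2: [0, 0, 0, 0]
R4 ← R4 − (1/3)·R2: [0, 0, 0, 0]
R5 ← R5 + (4/3)·R2: [0, 0, 0, 0]
R6 ← R6 − R2: [0, 0, 0, 0]
2 nonzero rows, so rank(B) = 2.
B has 4 columns; by rank–nullity, nullity = 4 − 2 = 2.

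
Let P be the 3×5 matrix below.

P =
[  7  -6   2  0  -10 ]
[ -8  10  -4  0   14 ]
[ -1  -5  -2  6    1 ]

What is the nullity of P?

2

Row reduce to echelon form.
R2 ← R2 + (8/7)·R1: [0, 22/7, -12/7, 0, 18/7]
R3 ← R3 + (1/7)·R1: [0, -41/7, -12/7, 6, -3/7]
R3 ← R3 + (41/22)·R2: [0, 0, -54/11, 6, 48/11]
3 nonzero rows, so rank(P) = 3.
P has 5 columns; by rank–nullity, nullity = 5 − 3 = 2.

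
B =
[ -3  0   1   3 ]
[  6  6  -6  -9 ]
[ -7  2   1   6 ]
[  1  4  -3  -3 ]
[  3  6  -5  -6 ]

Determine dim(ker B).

2

Row reduce to echelon form.
R2 ← R2 + (2)·R1: [0, 6, -4, -3]
R3 ← R3 − (7/3)·R1: [0, 2, -4/3, -1]
R4 ← R4 + (1/3)·R1: [0, 4, -8/3, -2]
R5 ← R5 + R1: [0, 6, -4, -3]
R3 ← R3 − (1/3)·R2: [0, 0, 0, 0]
R4 ← R4 − (2/3)·R2: [0, 0, 0, 0]
R5 ← R5 − R2: [0, 0, 0, 0]
2 nonzero rows, so rank(B) = 2.
B has 4 columns; by rank–nullity, nullity = 4 − 2 = 2.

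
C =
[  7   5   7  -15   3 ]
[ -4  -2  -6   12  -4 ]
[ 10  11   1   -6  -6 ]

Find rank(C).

Row reduce to echelon form.
R2 ← R2 + (4/7)·R1: [0, 6/7, -2, 24/7, -16/7]
R3 ← R3 − (10/7)·R1: [0, 27/7, -9, 108/7, -72/7]
R3 ← R3 − (9/2)·R2: [0, 0, 0, 0, 0]
Echelon form has 2 nonzero rows, so rank(C) = 2.

2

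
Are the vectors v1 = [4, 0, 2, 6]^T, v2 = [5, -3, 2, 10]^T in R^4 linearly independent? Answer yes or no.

Form the matrix with these vectors as rows and row reduce.
R2 ← R2 − (5/4)·R1: [0, -3, -1/2, 5/2]
2 nonzero rows, so the 2 vectors span a space of dimension 2.
Since 2 = 2, the vectors are linearly independent.

yes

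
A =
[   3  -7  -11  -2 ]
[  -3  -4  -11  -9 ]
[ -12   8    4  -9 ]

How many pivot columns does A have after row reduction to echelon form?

Row reduce to echelon form.
R2 ← R2 + R1: [0, -11, -22, -11]
R3 ← R3 + (4)·R1: [0, -20, -40, -17]
R3 ← R3 − (20/11)·R2: [0, 0, 0, 3]
Echelon form has 3 nonzero rows, so rank(A) = 3.
Each nonzero row contributes one pivot column: 3 pivot columns.

3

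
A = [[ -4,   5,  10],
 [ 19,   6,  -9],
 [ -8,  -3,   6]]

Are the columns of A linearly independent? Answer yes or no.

Row reduce A to echelon form.
R2 ← R2 + (19/4)·R1: [0, 119/4, 77/2]
R3 ← R3 − (2)·R1: [0, -13, -14]
R3 ← R3 + (52/119)·R2: [0, 0, 48/17]
3 pivots among 3 columns.
Every column is a pivot column, so the columns are linearly independent.

yes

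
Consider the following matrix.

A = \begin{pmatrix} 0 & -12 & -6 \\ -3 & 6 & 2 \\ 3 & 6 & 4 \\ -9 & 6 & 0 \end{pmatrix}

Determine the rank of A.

Row reduce to echelon form.
Swap R1 ↔ R2
R3 ← R3 + R1: [0, 12, 6]
R4 ← R4 − (3)·R1: [0, -12, -6]
R3 ← R3 + R2: [0, 0, 0]
R4 ← R4 − R2: [0, 0, 0]
Echelon form has 2 nonzero rows, so rank(A) = 2.

2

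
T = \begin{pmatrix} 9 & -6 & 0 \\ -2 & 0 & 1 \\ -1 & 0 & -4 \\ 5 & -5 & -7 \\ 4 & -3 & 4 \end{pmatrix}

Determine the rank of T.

3

Row reduce to echelon form.
R2 ← R2 + (2/9)·R1: [0, -4/3, 1]
R3 ← R3 + (1/9)·R1: [0, -2/3, -4]
R4 ← R4 − (5/9)·R1: [0, -5/3, -7]
R5 ← R5 − (4/9)·R1: [0, -1/3, 4]
R3 ← R3 − (1/2)·R2: [0, 0, -9/2]
R4 ← R4 − (5/4)·R2: [0, 0, -33/4]
R5 ← R5 − (1/4)·R2: [0, 0, 15/4]
R4 ← R4 − (11/6)·R3: [0, 0, 0]
R5 ← R5 + (5/6)·R3: [0, 0, 0]
Echelon form has 3 nonzero rows, so rank(T) = 3.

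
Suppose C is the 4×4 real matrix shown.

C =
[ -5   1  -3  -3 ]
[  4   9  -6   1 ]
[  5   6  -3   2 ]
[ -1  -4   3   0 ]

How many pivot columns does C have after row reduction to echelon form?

Row reduce to echelon form.
R2 ← R2 + (4/5)·R1: [0, 49/5, -42/5, -7/5]
R3 ← R3 + R1: [0, 7, -6, -1]
R4 ← R4 − (1/5)·R1: [0, -21/5, 18/5, 3/5]
R3 ← R3 − (5/7)·R2: [0, 0, 0, 0]
R4 ← R4 + (3/7)·R2: [0, 0, 0, 0]
Echelon form has 2 nonzero rows, so rank(C) = 2.
Each nonzero row contributes one pivot column: 2 pivot columns.

2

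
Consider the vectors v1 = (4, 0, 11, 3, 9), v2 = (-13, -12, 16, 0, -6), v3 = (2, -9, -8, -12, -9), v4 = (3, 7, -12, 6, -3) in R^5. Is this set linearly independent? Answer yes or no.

Form the matrix with these vectors as rows and row reduce.
R2 ← R2 + (13/4)·R1: [0, -12, 207/4, 39/4, 93/4]
R3 ← R3 − (1/2)·R1: [0, -9, -27/2, -27/2, -27/2]
R4 ← R4 − (3/4)·R1: [0, 7, -81/4, 15/4, -39/4]
R3 ← R3 − (3/4)·R2: [0, 0, -837/16, -333/16, -495/16]
R4 ← R4 + (7/12)·R2: [0, 0, 159/16, 151/16, 61/16]
R4 ← R4 + (53/279)·R3: [0, 0, 0, 170/31, -64/31]
4 nonzero rows, so the 4 vectors span a space of dimension 4.
Since 4 = 4, the vectors are linearly independent.

yes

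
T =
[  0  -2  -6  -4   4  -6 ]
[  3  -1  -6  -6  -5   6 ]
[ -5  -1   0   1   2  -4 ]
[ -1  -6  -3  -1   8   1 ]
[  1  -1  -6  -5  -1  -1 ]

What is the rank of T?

Row reduce to echelon form.
Swap R1 ↔ R2
R3 ← R3 + (5/3)·R1: [0, -8/3, -10, -9, -19/3, 6]
R4 ← R4 + (1/3)·R1: [0, -19/3, -5, -3, 19/3, 3]
R5 ← R5 − (1/3)·R1: [0, -2/3, -4, -3, 2/3, -3]
R3 ← R3 − (4/3)·R2: [0, 0, -2, -11/3, -35/3, 14]
R4 ← R4 − (19/6)·R2: [0, 0, 14, 29/3, -19/3, 22]
R5 ← R5 − (1/3)·R2: [0, 0, -2, -5/3, -2/3, -1]
R4 ← R4 + (7)·R3: [0, 0, 0, -16, -88, 120]
R5 ← R5 − R3: [0, 0, 0, 2, 11, -15]
R5 ← R5 + (1/8)·R4: [0, 0, 0, 0, 0, 0]
Echelon form has 4 nonzero rows, so rank(T) = 4.

4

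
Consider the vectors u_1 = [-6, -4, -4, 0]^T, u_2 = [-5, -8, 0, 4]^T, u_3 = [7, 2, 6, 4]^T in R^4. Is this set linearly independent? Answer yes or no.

yes

Form the matrix with these vectors as rows and row reduce.
R2 ← R2 − (5/6)·R1: [0, -14/3, 10/3, 4]
R3 ← R3 + (7/6)·R1: [0, -8/3, 4/3, 4]
R3 ← R3 − (4/7)·R2: [0, 0, -4/7, 12/7]
3 nonzero rows, so the 3 vectors span a space of dimension 3.
Since 3 = 3, the vectors are linearly independent.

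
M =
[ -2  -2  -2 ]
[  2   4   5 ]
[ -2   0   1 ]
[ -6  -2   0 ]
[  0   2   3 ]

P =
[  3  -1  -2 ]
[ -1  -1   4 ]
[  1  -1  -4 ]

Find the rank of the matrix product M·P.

First compute MP:
[[ -6,   6,   4],
 [  7, -11,  -8],
 [ -5,   1,   0],
 [-16,   8,   4],
 [  1,  -5,  -4]]
Now row reduce the product.
R2 ← R2 + (7/6)·R1: [0, -4, -10/3]
R3 ← R3 − (5/6)·R1: [0, -4, -10/3]
R4 ← R4 − (8/3)·R1: [0, -8, -20/3]
R5 ← R5 + (1/6)·R1: [0, -4, -10/3]
R3 ← R3 − R2: [0, 0, 0]
R4 ← R4 − (2)·R2: [0, 0, 0]
R5 ← R5 − R2: [0, 0, 0]
2 nonzero rows, so rank(MP) = 2.

2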